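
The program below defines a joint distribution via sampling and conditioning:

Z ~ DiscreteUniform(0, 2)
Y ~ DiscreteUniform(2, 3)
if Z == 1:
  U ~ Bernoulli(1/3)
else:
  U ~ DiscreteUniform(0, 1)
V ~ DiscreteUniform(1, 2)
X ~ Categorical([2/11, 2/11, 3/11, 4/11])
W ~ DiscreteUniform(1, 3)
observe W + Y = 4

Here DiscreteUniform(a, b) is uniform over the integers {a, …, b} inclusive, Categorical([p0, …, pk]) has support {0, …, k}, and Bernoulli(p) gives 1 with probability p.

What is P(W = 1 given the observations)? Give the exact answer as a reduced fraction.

Enumerate traces; 96 have nonzero weight after conditioning:
  (Z=0, Y=2, U=0, V=1, X=0, W=2) weight 1/396
  (Z=0, Y=2, U=0, V=1, X=1, W=2) weight 1/396
  (Z=0, Y=2, U=0, V=1, X=2, W=2) weight 1/264
  (Z=0, Y=2, U=0, V=1, X=3, W=2) weight 1/198
  (Z=0, Y=2, U=0, V=2, X=0, W=2) weight 1/396
  (Z=0, Y=2, U=0, V=2, X=1, W=2) weight 1/396
  (Z=0, Y=2, U=0, V=2, X=2, W=2) weight 1/264
  (Z=0, Y=2, U=0, V=2, X=3, W=2) weight 1/198
  (Z=0, Y=3, U=0, V=1, X=0, W=1) weight 1/396
  … 87 more
Group by W:
  weight(W=1) = 1/6
  weight(W=2) = 1/6
Total weight = 1/6 + 1/6 = 1/3
P(W=1 | obs) = 1/6 / 1/3 = 1/2
P(W=2 | obs) = 1/6 / 1/3 = 1/2

P(W = 1 | obs) = 1/2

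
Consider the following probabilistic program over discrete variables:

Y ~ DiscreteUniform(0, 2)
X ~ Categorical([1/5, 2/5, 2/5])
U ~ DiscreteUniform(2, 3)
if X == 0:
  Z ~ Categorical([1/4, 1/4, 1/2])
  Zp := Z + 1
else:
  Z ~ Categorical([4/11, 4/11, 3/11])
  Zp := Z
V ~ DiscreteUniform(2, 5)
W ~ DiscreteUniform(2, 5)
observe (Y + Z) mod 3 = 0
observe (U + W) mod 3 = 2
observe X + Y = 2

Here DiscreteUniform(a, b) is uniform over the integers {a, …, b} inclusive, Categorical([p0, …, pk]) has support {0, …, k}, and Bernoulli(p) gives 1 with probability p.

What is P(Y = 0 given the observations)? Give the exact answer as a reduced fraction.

P(Y = 0 | obs) = 32/67

Enumerate traces; 36 have nonzero weight after conditioning:
  (Y=0, X=2, U=2, Z=0, V=2, W=3) weight 1/660
  (Y=0, X=2, U=2, Z=0, V=3, W=3) weight 1/660
  (Y=0, X=2, U=2, Z=0, V=4, W=3) weight 1/660
  (Y=0, X=2, U=2, Z=0, V=5, W=3) weight 1/660
  (Y=0, X=2, U=3, Z=0, V=2, W=2) weight 1/660
  (Y=0, X=2, U=3, Z=0, V=2, W=5) weight 1/660
  (Y=0, X=2, U=3, Z=0, V=3, W=2) weight 1/660
  (Y=0, X=2, U=3, Z=0, V=3, W=5) weight 1/660
  (Y=1, X=1, U=2, Z=2, V=2, W=3) weight 1/880
  (Y=2, X=0, U=2, Z=1, V=2, W=3) weight 1/1920
  … 26 more
Group by Y:
  weight(Y=0) = 1/55
  weight(Y=1) = 3/220
  weight(Y=2) = 1/160
Total weight = 1/55 + 3/220 + 1/160 = 67/1760
P(Y=0 | obs) = 1/55 / 67/1760 = 32/67
P(Y=1 | obs) = 3/220 / 67/1760 = 24/67
P(Y=2 | obs) = 1/160 / 67/1760 = 11/67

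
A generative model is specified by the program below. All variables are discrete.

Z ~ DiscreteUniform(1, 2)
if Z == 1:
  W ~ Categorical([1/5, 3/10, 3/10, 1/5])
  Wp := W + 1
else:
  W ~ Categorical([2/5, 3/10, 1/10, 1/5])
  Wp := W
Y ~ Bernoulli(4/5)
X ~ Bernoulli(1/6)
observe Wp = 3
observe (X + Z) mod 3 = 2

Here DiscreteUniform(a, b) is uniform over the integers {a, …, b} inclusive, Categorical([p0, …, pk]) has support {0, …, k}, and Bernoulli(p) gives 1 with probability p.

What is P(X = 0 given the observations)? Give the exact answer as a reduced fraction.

P(X = 0 | obs) = 10/13

Enumerate traces; 4 have nonzero weight after conditioning:
  (Z=1, W=2, Y=0, X=1) weight 1/200
  (Z=1, W=2, Y=1, X=1) weight 1/50
  (Z=2, W=3, Y=0, X=0) weight 1/60
  (Z=2, W=3, Y=1, X=0) weight 1/15
Group by X:
  weight(X=0) = 1/12
  weight(X=1) = 1/40
Total weight = 1/12 + 1/40 = 13/120
P(X=0 | obs) = 1/12 / 13/120 = 10/13
P(X=1 | obs) = 1/40 / 13/120 = 3/13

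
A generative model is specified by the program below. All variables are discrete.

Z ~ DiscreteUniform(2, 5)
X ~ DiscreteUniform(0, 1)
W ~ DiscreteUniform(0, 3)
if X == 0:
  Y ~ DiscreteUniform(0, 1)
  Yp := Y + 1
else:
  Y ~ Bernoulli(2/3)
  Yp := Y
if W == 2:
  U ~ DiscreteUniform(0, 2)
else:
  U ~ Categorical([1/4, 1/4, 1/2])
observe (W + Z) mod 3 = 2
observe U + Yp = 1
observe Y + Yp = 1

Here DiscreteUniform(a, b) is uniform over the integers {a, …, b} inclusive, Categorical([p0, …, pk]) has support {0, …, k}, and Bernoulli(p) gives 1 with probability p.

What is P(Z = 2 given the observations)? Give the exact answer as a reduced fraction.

P(Z = 2 | obs) = 6/19

Enumerate traces; 6 have nonzero weight after conditioning:
  (Z=2, X=0, W=0, Y=0, U=0) weight 1/256
  (Z=2, X=0, W=3, Y=0, U=0) weight 1/256
  (Z=3, X=0, W=2, Y=0, U=0) weight 1/192
  (Z=4, X=0, W=1, Y=0, U=0) weight 1/256
  (Z=5, X=0, W=0, Y=0, U=0) weight 1/256
  (Z=5, X=0, W=3, Y=0, U=0) weight 1/256
Group by Z:
  weight(Z=2) = 1/128
  weight(Z=3) = 1/192
  weight(Z=4) = 1/256
  weight(Z=5) = 1/128
Total weight = 1/128 + 1/192 + 1/256 + 1/128 = 19/768
P(Z=2 | obs) = 1/128 / 19/768 = 6/19
P(Z=3 | obs) = 1/192 / 19/768 = 4/19
P(Z=4 | obs) = 1/256 / 19/768 = 3/19
P(Z=5 | obs) = 1/128 / 19/768 = 6/19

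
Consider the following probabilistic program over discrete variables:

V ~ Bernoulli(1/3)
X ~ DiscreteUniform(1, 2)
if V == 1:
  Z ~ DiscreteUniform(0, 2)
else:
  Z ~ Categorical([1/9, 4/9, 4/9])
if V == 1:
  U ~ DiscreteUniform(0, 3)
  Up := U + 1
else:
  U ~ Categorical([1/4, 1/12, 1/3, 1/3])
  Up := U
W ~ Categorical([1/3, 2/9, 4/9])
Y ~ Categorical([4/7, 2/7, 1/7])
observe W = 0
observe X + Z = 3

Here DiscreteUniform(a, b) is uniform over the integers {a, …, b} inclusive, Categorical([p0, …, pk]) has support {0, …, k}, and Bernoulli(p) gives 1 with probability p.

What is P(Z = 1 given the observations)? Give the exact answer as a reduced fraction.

Enumerate traces; 48 have nonzero weight after conditioning:
  (V=0, X=1, Z=2, U=0, W=0, Y=0) weight 4/567
  (V=0, X=1, Z=2, U=0, W=0, Y=1) weight 2/567
  (V=0, X=1, Z=2, U=0, W=0, Y=2) weight 1/567
  (V=0, X=1, Z=2, U=1, W=0, Y=0) weight 4/1701
  (V=0, X=1, Z=2, U=1, W=0, Y=1) weight 2/1701
  (V=0, X=1, Z=2, U=1, W=0, Y=2) weight 1/1701
  (V=0, X=1, Z=2, U=2, W=0, Y=0) weight 16/1701
  (V=0, X=1, Z=2, U=2, W=0, Y=1) weight 8/1701
  (V=0, X=2, Z=1, U=0, W=0, Y=0) weight 4/567
  … 39 more
Group by Z:
  weight(Z=1) = 11/162
  weight(Z=2) = 11/162
Total weight = 11/162 + 11/162 = 11/81
P(Z=1 | obs) = 11/162 / 11/81 = 1/2
P(Z=2 | obs) = 11/162 / 11/81 = 1/2

P(Z = 1 | obs) = 1/2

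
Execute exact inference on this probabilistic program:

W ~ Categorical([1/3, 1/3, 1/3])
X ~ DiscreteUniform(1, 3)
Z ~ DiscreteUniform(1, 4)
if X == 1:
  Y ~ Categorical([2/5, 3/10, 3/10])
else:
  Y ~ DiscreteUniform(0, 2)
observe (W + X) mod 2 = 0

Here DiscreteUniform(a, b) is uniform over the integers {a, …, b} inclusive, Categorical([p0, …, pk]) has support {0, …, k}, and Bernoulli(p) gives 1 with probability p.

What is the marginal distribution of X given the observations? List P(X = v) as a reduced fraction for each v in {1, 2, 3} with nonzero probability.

P(X=1) = 1/4, P(X=2) = 1/2, P(X=3) = 1/4

Enumerate traces; 48 have nonzero weight after conditioning:
  (W=0, X=2, Z=1, Y=0) weight 1/108
  (W=0, X=2, Z=1, Y=1) weight 1/108
  (W=0, X=2, Z=1, Y=2) weight 1/108
  (W=0, X=2, Z=2, Y=0) weight 1/108
  (W=0, X=2, Z=2, Y=1) weight 1/108
  (W=0, X=2, Z=2, Y=2) weight 1/108
  (W=0, X=2, Z=3, Y=0) weight 1/108
  (W=0, X=2, Z=3, Y=1) weight 1/108
  (W=1, X=1, Z=1, Y=0) weight 1/90
  (W=1, X=3, Z=1, Y=0) weight 1/108
  … 38 more
Group by X:
  weight(X=1) = 1/9
  weight(X=2) = 2/9
  weight(X=3) = 1/9
Total weight = 1/9 + 2/9 + 1/9 = 4/9
P(X=1 | obs) = 1/9 / 4/9 = 1/4
P(X=2 | obs) = 2/9 / 4/9 = 1/2
P(X=3 | obs) = 1/9 / 4/9 = 1/4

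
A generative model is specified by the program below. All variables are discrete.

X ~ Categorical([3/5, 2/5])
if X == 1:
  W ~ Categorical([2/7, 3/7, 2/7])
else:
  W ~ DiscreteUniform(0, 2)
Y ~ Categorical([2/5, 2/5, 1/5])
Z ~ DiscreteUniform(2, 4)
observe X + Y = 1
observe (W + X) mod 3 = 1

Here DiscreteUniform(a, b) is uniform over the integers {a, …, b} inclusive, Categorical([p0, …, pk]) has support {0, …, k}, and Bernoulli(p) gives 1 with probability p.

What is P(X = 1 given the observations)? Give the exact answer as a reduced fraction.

P(X = 1 | obs) = 4/11

Enumerate traces; 6 have nonzero weight after conditioning:
  (X=0, W=1, Y=1, Z=2) weight 2/75
  (X=0, W=1, Y=1, Z=3) weight 2/75
  (X=0, W=1, Y=1, Z=4) weight 2/75
  (X=1, W=0, Y=0, Z=2) weight 8/525
  (X=1, W=0, Y=0, Z=3) weight 8/525
  (X=1, W=0, Y=0, Z=4) weight 8/525
Group by X:
  weight(X=0) = 2/25
  weight(X=1) = 8/175
Total weight = 2/25 + 8/175 = 22/175
P(X=0 | obs) = 2/25 / 22/175 = 7/11
P(X=1 | obs) = 8/175 / 22/175 = 4/11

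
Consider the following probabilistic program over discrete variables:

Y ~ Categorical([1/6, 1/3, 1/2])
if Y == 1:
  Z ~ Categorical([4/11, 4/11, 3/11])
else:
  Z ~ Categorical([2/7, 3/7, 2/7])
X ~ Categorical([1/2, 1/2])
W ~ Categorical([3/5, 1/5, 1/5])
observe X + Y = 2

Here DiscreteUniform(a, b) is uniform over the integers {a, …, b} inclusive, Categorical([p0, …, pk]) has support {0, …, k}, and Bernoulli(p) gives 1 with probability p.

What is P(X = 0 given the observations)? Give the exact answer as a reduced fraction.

P(X = 0 | obs) = 3/5

Enumerate traces; 18 have nonzero weight after conditioning:
  (Y=1, Z=0, X=1, W=0) weight 2/55
  (Y=1, Z=0, X=1, W=1) weight 2/165
  (Y=1, Z=0, X=1, W=2) weight 2/165
  (Y=1, Z=1, X=1, W=0) weight 2/55
  (Y=1, Z=1, X=1, W=1) weight 2/165
  (Y=1, Z=1, X=1, W=2) weight 2/165
  (Y=1, Z=2, X=1, W=0) weight 3/110
  (Y=1, Z=2, X=1, W=1) weight 1/110
  (Y=2, Z=0, X=0, W=0) weight 3/70
  … 9 more
Group by X:
  weight(X=0) = 1/4
  weight(X=1) = 1/6
Total weight = 1/4 + 1/6 = 5/12
P(X=0 | obs) = 1/4 / 5/12 = 3/5
P(X=1 | obs) = 1/6 / 5/12 = 2/5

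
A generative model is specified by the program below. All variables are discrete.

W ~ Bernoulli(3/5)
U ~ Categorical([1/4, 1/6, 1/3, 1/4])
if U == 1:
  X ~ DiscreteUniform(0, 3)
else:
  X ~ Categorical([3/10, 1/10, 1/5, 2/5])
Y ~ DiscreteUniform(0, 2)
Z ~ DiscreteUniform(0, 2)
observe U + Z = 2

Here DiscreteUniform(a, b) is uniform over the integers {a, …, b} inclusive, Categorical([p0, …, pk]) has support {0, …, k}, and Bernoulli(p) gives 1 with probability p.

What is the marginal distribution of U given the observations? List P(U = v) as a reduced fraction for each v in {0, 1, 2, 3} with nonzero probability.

Enumerate traces; 72 have nonzero weight after conditioning:
  (W=0, U=0, X=0, Y=0, Z=2) weight 1/300
  (W=0, U=0, X=0, Y=1, Z=2) weight 1/300
  (W=0, U=0, X=0, Y=2, Z=2) weight 1/300
  (W=0, U=0, X=1, Y=0, Z=2) weight 1/900
  (W=0, U=0, X=1, Y=1, Z=2) weight 1/900
  (W=0, U=0, X=1, Y=2, Z=2) weight 1/900
  (W=0, U=0, X=2, Y=0, Z=2) weight 1/450
  (W=0, U=0, X=2, Y=1, Z=2) weight 1/450
  (W=0, U=1, X=0, Y=0, Z=1) weight 1/540
  (W=0, U=2, X=0, Y=0, Z=0) weight 1/225
  … 62 more
Group by U:
  weight(U=0) = 1/12
  weight(U=1) = 1/18
  weight(U=2) = 1/9
Total weight = 1/12 + 1/18 + 1/9 = 1/4
P(U=0 | obs) = 1/12 / 1/4 = 1/3
P(U=1 | obs) = 1/18 / 1/4 = 2/9
P(U=2 | obs) = 1/9 / 1/4 = 4/9

P(U=0) = 1/3, P(U=1) = 2/9, P(U=2) = 4/9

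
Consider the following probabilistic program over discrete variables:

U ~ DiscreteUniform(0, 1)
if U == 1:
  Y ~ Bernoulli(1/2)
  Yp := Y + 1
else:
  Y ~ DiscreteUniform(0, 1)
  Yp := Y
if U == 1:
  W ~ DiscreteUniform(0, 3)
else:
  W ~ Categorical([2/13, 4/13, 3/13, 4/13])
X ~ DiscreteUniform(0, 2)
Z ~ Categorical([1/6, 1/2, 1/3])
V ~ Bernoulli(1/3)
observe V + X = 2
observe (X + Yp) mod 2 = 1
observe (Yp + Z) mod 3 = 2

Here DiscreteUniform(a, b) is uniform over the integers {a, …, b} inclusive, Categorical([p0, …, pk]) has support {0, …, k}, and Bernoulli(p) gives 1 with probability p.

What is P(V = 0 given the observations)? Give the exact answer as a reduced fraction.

P(V = 0 | obs) = 4/5

Enumerate traces; 16 have nonzero weight after conditioning:
  (U=0, Y=0, W=0, X=1, Z=2, V=1) weight 1/702
  (U=0, Y=0, W=1, X=1, Z=2, V=1) weight 1/351
  (U=0, Y=0, W=2, X=1, Z=2, V=1) weight 1/468
  (U=0, Y=0, W=3, X=1, Z=2, V=1) weight 1/351
  (U=0, Y=1, W=0, X=2, Z=1, V=0) weight 1/234
  (U=0, Y=1, W=1, X=2, Z=1, V=0) weight 1/117
  (U=0, Y=1, W=2, X=2, Z=1, V=0) weight 1/156
  (U=0, Y=1, W=3, X=2, Z=1, V=0) weight 1/117
  … 8 more
Group by V:
  weight(V=0) = 1/18
  weight(V=1) = 1/72
Total weight = 1/18 + 1/72 = 5/72
P(V=0 | obs) = 1/18 / 5/72 = 4/5
P(V=1 | obs) = 1/72 / 5/72 = 1/5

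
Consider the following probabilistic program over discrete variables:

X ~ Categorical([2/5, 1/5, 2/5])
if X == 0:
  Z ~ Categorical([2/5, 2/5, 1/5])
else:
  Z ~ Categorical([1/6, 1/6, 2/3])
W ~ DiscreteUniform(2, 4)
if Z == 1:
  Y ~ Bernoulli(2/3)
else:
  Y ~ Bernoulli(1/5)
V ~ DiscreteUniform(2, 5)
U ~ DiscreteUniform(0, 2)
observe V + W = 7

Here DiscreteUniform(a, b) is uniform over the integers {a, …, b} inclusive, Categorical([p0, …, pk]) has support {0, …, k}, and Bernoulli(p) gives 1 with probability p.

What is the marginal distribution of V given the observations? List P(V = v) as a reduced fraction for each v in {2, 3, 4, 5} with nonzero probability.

Enumerate traces; 162 have nonzero weight after conditioning:
  (X=0, Z=0, W=2, Y=0, V=5, U=0) weight 4/1125
  (X=0, Z=0, W=2, Y=0, V=5, U=1) weight 4/1125
  (X=0, Z=0, W=2, Y=0, V=5, U=2) weight 4/1125
  (X=0, Z=0, W=2, Y=1, V=5, U=0) weight 1/1125
  (X=0, Z=0, W=2, Y=1, V=5, U=1) weight 1/1125
  (X=0, Z=0, W=2, Y=1, V=5, U=2) weight 1/1125
  (X=0, Z=0, W=3, Y=0, V=4, U=0) weight 4/1125
  (X=0, Z=0, W=3, Y=0, V=4, U=1) weight 4/1125
  (X=0, Z=0, W=4, Y=0, V=3, U=0) weight 4/1125
  … 153 more
Group by V:
  weight(V=3) = 1/12
  weight(V=4) = 1/12
  weight(V=5) = 1/12
Total weight = 1/12 + 1/12 + 1/12 = 1/4
P(V=3 | obs) = 1/12 / 1/4 = 1/3
P(V=4 | obs) = 1/12 / 1/4 = 1/3
P(V=5 | obs) = 1/12 / 1/4 = 1/3

P(V=3) = 1/3, P(V=4) = 1/3, P(V=5) = 1/3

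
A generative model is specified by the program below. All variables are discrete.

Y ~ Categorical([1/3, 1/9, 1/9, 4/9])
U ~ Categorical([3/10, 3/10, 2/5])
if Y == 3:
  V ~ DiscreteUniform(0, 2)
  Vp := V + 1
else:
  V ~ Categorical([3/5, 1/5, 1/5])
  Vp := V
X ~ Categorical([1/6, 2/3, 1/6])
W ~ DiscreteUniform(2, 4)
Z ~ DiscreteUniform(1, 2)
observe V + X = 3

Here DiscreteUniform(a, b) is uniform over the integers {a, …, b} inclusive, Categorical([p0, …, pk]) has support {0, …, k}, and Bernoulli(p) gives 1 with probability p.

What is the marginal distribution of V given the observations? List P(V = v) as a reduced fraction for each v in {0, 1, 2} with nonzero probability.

Enumerate traces; 144 have nonzero weight after conditioning:
  (Y=0, U=0, V=1, X=2, W=2, Z=1) weight 1/1800
  (Y=0, U=0, V=1, X=2, W=2, Z=2) weight 1/1800
  (Y=0, U=0, V=1, X=2, W=3, Z=1) weight 1/1800
  (Y=0, U=0, V=1, X=2, W=3, Z=2) weight 1/1800
  (Y=0, U=0, V=1, X=2, W=4, Z=1) weight 1/1800
  (Y=0, U=0, V=1, X=2, W=4, Z=2) weight 1/1800
  (Y=0, U=0, V=2, X=1, W=2, Z=1) weight 1/450
  (Y=0, U=0, V=2, X=1, W=2, Z=2) weight 1/450
  … 136 more
Group by V:
  weight(V=1) = 7/162
  weight(V=2) = 14/81
Total weight = 7/162 + 14/81 = 35/162
P(V=1 | obs) = 7/162 / 35/162 = 1/5
P(V=2 | obs) = 14/81 / 35/162 = 4/5

P(V=1) = 1/5, P(V=2) = 4/5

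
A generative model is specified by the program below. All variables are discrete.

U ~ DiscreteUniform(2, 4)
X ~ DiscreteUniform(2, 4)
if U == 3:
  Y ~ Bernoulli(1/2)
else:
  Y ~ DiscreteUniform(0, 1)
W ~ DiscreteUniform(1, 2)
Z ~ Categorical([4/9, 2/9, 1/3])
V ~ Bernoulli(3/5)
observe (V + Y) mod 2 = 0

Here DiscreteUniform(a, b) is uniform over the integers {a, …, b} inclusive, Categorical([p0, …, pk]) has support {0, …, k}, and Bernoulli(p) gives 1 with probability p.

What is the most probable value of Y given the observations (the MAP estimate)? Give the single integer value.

Enumerate traces; 108 have nonzero weight after conditioning:
  (U=2, X=2, Y=0, W=1, Z=0, V=0) weight 2/405
  (U=2, X=2, Y=0, W=1, Z=1, V=0) weight 1/405
  (U=2, X=2, Y=0, W=1, Z=2, V=0) weight 1/270
  (U=2, X=2, Y=0, W=2, Z=0, V=0) weight 2/405
  (U=2, X=2, Y=0, W=2, Z=1, V=0) weight 1/405
  (U=2, X=2, Y=0, W=2, Z=2, V=0) weight 1/270
  (U=2, X=2, Y=1, W=1, Z=0, V=1) weight 1/135
  (U=2, X=2, Y=1, W=1, Z=1, V=1) weight 1/270
  … 100 more
Group by Y:
  weight(Y=0) = 1/5
  weight(Y=1) = 3/10
Total weight = 1/5 + 3/10 = 1/2
P(Y=0 | obs) = 1/5 / 1/2 = 2/5
P(Y=1 | obs) = 3/10 / 1/2 = 3/5
argmax = 1

argmax_v P(Y = v | obs) = 1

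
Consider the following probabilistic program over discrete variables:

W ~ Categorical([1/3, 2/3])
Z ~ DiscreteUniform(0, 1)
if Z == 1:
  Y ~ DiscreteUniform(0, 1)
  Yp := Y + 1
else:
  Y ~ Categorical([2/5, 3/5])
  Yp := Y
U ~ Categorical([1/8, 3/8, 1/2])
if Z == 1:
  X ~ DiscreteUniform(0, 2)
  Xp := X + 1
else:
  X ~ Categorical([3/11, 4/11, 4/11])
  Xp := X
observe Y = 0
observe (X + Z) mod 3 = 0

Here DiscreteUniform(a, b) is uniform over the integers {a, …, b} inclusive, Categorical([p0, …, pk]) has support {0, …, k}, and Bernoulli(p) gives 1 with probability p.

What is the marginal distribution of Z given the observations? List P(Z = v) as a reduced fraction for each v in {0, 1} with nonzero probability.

P(Z=0) = 36/91, P(Z=1) = 55/91

Enumerate traces; 12 have nonzero weight after conditioning:
  (W=0, Z=0, Y=0, U=0, X=0) weight 1/440
  (W=0, Z=0, Y=0, U=1, X=0) weight 3/440
  (W=0, Z=0, Y=0, U=2, X=0) weight 1/110
  (W=0, Z=1, Y=0, U=0, X=2) weight 1/288
  (W=0, Z=1, Y=0, U=1, X=2) weight 1/96
  (W=0, Z=1, Y=0, U=2, X=2) weight 1/72
  (W=1, Z=0, Y=0, U=0, X=0) weight 1/220
  (W=1, Z=0, Y=0, U=1, X=0) weight 3/220
  … 4 more
Group by Z:
  weight(Z=0) = 3/55
  weight(Z=1) = 1/12
Total weight = 3/55 + 1/12 = 91/660
P(Z=0 | obs) = 3/55 / 91/660 = 36/91
P(Z=1 | obs) = 1/12 / 91/660 = 55/91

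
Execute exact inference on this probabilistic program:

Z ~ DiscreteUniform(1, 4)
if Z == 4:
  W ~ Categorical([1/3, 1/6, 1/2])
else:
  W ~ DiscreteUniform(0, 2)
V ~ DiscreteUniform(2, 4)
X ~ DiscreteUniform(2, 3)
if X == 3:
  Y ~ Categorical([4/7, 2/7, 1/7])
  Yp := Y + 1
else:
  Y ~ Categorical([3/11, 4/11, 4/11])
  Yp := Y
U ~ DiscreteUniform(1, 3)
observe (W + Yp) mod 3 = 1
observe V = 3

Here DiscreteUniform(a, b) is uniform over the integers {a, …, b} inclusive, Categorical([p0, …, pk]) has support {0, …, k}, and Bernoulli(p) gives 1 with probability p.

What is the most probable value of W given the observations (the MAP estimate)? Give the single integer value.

argmax_v P(W = v | obs) = 0

Enumerate traces; 72 have nonzero weight after conditioning:
  (Z=1, W=0, V=3, X=2, Y=1, U=1) weight 1/594
  (Z=1, W=0, V=3, X=2, Y=1, U=2) weight 1/594
  (Z=1, W=0, V=3, X=2, Y=1, U=3) weight 1/594
  (Z=1, W=0, V=3, X=3, Y=0, U=1) weight 1/378
  (Z=1, W=0, V=3, X=3, Y=0, U=2) weight 1/378
  (Z=1, W=0, V=3, X=3, Y=0, U=3) weight 1/378
  (Z=1, W=1, V=3, X=2, Y=0, U=1) weight 1/792
  (Z=1, W=1, V=3, X=2, Y=0, U=2) weight 1/792
  (Z=1, W=2, V=3, X=2, Y=2, U=1) weight 1/594
  … 63 more
Group by W:
  weight(W=0) = 4/77
  weight(W=1) = 2/99
  weight(W=2) = 25/616
Total weight = 4/77 + 2/99 + 25/616 = 625/5544
P(W=0 | obs) = 4/77 / 625/5544 = 288/625
P(W=1 | obs) = 2/99 / 625/5544 = 112/625
P(W=2 | obs) = 25/616 / 625/5544 = 9/25
argmax = 0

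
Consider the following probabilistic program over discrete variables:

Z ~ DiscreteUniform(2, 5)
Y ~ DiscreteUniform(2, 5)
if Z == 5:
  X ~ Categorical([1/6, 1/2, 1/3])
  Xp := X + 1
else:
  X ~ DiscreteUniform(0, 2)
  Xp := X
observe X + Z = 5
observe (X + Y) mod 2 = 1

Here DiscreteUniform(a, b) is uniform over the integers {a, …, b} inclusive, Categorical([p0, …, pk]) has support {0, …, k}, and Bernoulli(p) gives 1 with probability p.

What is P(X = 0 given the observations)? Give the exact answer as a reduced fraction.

P(X = 0 | obs) = 1/5

Enumerate traces; 6 have nonzero weight after conditioning:
  (Z=3, Y=3, X=2) weight 1/48
  (Z=3, Y=5, X=2) weight 1/48
  (Z=4, Y=2, X=1) weight 1/48
  (Z=4, Y=4, X=1) weight 1/48
  (Z=5, Y=3, X=0) weight 1/96
  (Z=5, Y=5, X=0) weight 1/96
Group by X:
  weight(X=0) = 1/48
  weight(X=1) = 1/24
  weight(X=2) = 1/24
Total weight = 1/48 + 1/24 + 1/24 = 5/48
P(X=0 | obs) = 1/48 / 5/48 = 1/5
P(X=1 | obs) = 1/24 / 5/48 = 2/5
P(X=2 | obs) = 1/24 / 5/48 = 2/5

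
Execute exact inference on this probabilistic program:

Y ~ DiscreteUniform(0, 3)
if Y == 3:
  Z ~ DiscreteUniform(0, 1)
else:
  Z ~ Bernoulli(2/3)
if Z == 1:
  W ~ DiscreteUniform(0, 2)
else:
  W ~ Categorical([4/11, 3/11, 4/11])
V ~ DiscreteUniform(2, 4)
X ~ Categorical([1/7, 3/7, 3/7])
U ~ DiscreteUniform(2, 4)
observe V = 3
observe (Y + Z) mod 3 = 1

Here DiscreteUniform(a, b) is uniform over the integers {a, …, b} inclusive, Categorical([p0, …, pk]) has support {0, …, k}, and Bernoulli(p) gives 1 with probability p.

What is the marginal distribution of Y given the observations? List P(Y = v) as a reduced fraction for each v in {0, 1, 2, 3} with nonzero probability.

P(Y=0) = 4/9, P(Y=1) = 2/9, P(Y=3) = 1/3

Enumerate traces; 81 have nonzero weight after conditioning:
  (Y=0, Z=1, W=0, V=3, X=0, U=2) weight 1/1134
  (Y=0, Z=1, W=0, V=3, X=0, U=3) weight 1/1134
  (Y=0, Z=1, W=0, V=3, X=0, U=4) weight 1/1134
  (Y=0, Z=1, W=0, V=3, X=1, U=2) weight 1/378
  (Y=0, Z=1, W=0, V=3, X=1, U=3) weight 1/378
  (Y=0, Z=1, W=0, V=3, X=1, U=4) weight 1/378
  (Y=0, Z=1, W=0, V=3, X=2, U=2) weight 1/378
  (Y=0, Z=1, W=0, V=3, X=2, U=3) weight 1/378
  (Y=1, Z=0, W=0, V=3, X=0, U=2) weight 1/2079
  (Y=3, Z=1, W=0, V=3, X=0, U=2) weight 1/1512
  … 71 more
Group by Y:
  weight(Y=0) = 1/18
  weight(Y=1) = 1/36
  weight(Y=3) = 1/24
Total weight = 1/18 + 1/36 + 1/24 = 1/8
P(Y=0 | obs) = 1/18 / 1/8 = 4/9
P(Y=1 | obs) = 1/36 / 1/8 = 2/9
P(Y=3 | obs) = 1/24 / 1/8 = 1/3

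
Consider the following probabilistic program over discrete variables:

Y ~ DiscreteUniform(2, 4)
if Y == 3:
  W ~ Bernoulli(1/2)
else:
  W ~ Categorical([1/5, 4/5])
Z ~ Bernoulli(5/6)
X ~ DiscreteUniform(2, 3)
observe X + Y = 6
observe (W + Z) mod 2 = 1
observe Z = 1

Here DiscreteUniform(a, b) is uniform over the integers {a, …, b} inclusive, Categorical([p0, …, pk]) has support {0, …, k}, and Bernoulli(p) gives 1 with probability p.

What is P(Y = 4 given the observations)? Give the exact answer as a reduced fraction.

P(Y = 4 | obs) = 2/7

Enumerate traces; 2 have nonzero weight after conditioning:
  (Y=3, W=0, Z=1, X=3) weight 5/72
  (Y=4, W=0, Z=1, X=2) weight 1/36
Group by Y:
  weight(Y=3) = 5/72
  weight(Y=4) = 1/36
Total weight = 5/72 + 1/36 = 7/72
P(Y=3 | obs) = 5/72 / 7/72 = 5/7
P(Y=4 | obs) = 1/36 / 7/72 = 2/7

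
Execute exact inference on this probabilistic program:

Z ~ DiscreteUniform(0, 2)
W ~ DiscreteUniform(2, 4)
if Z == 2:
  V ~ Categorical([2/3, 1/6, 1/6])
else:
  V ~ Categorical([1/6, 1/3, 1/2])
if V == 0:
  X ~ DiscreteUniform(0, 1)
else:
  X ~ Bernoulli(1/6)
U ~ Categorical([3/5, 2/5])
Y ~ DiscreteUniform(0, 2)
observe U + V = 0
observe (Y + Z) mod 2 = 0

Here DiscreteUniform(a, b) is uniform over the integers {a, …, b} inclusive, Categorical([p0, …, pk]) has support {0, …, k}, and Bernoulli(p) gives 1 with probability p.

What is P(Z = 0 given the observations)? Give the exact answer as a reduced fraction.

Enumerate traces; 30 have nonzero weight after conditioning:
  (Z=0, W=2, V=0, X=0, U=0, Y=0) weight 1/540
  (Z=0, W=2, V=0, X=0, U=0, Y=2) weight 1/540
  (Z=0, W=2, V=0, X=1, U=0, Y=0) weight 1/540
  (Z=0, W=2, V=0, X=1, U=0, Y=2) weight 1/540
  (Z=0, W=3, V=0, X=0, U=0, Y=0) weight 1/540
  (Z=0, W=3, V=0, X=0, U=0, Y=2) weight 1/540
  (Z=0, W=3, V=0, X=1, U=0, Y=0) weight 1/540
  (Z=0, W=3, V=0, X=1, U=0, Y=2) weight 1/540
  (Z=1, W=2, V=0, X=0, U=0, Y=1) weight 1/540
  (Z=2, W=2, V=0, X=0, U=0, Y=0) weight 1/135
  … 20 more
Group by Z:
  weight(Z=0) = 1/45
  weight(Z=1) = 1/90
  weight(Z=2) = 4/45
Total weight = 1/45 + 1/90 + 4/45 = 11/90
P(Z=0 | obs) = 1/45 / 11/90 = 2/11
P(Z=1 | obs) = 1/90 / 11/90 = 1/11
P(Z=2 | obs) = 4/45 / 11/90 = 8/11

P(Z = 0 | obs) = 2/11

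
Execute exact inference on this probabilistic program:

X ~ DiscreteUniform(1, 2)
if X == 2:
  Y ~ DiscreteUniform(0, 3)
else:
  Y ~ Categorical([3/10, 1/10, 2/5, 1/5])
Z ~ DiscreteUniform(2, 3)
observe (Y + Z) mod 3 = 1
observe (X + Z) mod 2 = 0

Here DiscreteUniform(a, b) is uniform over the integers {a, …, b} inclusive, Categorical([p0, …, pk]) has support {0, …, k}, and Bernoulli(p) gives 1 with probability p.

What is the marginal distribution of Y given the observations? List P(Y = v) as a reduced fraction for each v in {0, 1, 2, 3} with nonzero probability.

P(Y=1) = 2/7, P(Y=2) = 5/7

Enumerate traces; 2 have nonzero weight after conditioning:
  (X=1, Y=1, Z=3) weight 1/40
  (X=2, Y=2, Z=2) weight 1/16
Group by Y:
  weight(Y=1) = 1/40
  weight(Y=2) = 1/16
Total weight = 1/40 + 1/16 = 7/80
P(Y=1 | obs) = 1/40 / 7/80 = 2/7
P(Y=2 | obs) = 1/16 / 7/80 = 5/7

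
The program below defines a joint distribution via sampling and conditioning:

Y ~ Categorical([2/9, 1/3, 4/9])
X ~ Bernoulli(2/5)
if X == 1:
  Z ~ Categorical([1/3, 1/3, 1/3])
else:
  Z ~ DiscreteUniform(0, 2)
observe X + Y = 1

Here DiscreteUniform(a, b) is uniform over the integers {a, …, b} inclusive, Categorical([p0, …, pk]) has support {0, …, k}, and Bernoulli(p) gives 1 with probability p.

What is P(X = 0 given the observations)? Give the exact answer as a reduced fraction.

Enumerate traces; 6 have nonzero weight after conditioning:
  (Y=0, X=1, Z=0) weight 4/135
  (Y=0, X=1, Z=1) weight 4/135
  (Y=0, X=1, Z=2) weight 4/135
  (Y=1, X=0, Z=0) weight 1/15
  (Y=1, X=0, Z=1) weight 1/15
  (Y=1, X=0, Z=2) weight 1/15
Group by X:
  weight(X=0) = 1/5
  weight(X=1) = 4/45
Total weight = 1/5 + 4/45 = 13/45
P(X=0 | obs) = 1/5 / 13/45 = 9/13
P(X=1 | obs) = 4/45 / 13/45 = 4/13

P(X = 0 | obs) = 9/13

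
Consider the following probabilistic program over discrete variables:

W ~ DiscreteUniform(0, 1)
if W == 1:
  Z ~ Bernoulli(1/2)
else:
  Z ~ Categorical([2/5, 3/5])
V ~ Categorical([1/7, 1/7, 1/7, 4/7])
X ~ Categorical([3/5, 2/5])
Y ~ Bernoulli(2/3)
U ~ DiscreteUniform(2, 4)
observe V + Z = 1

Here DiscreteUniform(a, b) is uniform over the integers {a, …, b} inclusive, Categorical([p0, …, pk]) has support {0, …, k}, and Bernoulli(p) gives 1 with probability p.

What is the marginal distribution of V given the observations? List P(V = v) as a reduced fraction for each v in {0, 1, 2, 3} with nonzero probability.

P(V=0) = 11/20, P(V=1) = 9/20

Enumerate traces; 48 have nonzero weight after conditioning:
  (W=0, Z=0, V=1, X=0, Y=0, U=2) weight 1/525
  (W=0, Z=0, V=1, X=0, Y=0, U=3) weight 1/525
  (W=0, Z=0, V=1, X=0, Y=0, U=4) weight 1/525
  (W=0, Z=0, V=1, X=0, Y=1, U=2) weight 2/525
  (W=0, Z=0, V=1, X=0, Y=1, U=3) weight 2/525
  (W=0, Z=0, V=1, X=0, Y=1, U=4) weight 2/525
  (W=0, Z=0, V=1, X=1, Y=0, U=2) weight 2/1575
  (W=0, Z=0, V=1, X=1, Y=0, U=3) weight 2/1575
  (W=0, Z=1, V=0, X=0, Y=0, U=2) weight 1/350
  … 39 more
Group by V:
  weight(V=0) = 11/140
  weight(V=1) = 9/140
Total weight = 11/140 + 9/140 = 1/7
P(V=0 | obs) = 11/140 / 1/7 = 11/20
P(V=1 | obs) = 9/140 / 1/7 = 9/20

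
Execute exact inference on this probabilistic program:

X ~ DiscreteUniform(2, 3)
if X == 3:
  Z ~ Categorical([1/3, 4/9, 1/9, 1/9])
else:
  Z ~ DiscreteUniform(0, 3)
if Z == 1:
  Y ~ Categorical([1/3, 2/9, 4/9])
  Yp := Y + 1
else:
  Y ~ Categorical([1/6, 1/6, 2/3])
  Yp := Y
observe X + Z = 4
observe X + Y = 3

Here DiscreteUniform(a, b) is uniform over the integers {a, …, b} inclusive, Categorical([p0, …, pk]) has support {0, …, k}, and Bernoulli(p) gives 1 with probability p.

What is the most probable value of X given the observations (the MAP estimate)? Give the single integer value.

argmax_v P(X = v | obs) = 3

Enumerate traces; 2 have nonzero weight after conditioning:
  (X=2, Z=2, Y=1) weight 1/48
  (X=3, Z=1, Y=0) weight 2/27
Group by X:
  weight(X=2) = 1/48
  weight(X=3) = 2/27
Total weight = 1/48 + 2/27 = 41/432
P(X=2 | obs) = 1/48 / 41/432 = 9/41
P(X=3 | obs) = 2/27 / 41/432 = 32/41
argmax = 3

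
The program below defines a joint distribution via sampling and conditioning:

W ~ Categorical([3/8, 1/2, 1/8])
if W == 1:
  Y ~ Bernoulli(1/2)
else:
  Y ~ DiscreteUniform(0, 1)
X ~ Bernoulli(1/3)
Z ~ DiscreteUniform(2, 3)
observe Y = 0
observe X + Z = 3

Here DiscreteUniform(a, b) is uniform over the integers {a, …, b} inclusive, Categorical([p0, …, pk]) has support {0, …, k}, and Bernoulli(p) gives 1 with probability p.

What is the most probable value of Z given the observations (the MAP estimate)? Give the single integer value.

argmax_v P(Z = v | obs) = 3

Enumerate traces; 6 have nonzero weight after conditioning:
  (W=0, Y=0, X=0, Z=3) weight 1/16
  (W=0, Y=0, X=1, Z=2) weight 1/32
  (W=1, Y=0, X=0, Z=3) weight 1/12
  (W=1, Y=0, X=1, Z=2) weight 1/24
  (W=2, Y=0, X=0, Z=3) weight 1/48
  (W=2, Y=0, X=1, Z=2) weight 1/96
Group by Z:
  weight(Z=2) = 1/12
  weight(Z=3) = 1/6
Total weight = 1/12 + 1/6 = 1/4
P(Z=2 | obs) = 1/12 / 1/4 = 1/3
P(Z=3 | obs) = 1/6 / 1/4 = 2/3
argmax = 3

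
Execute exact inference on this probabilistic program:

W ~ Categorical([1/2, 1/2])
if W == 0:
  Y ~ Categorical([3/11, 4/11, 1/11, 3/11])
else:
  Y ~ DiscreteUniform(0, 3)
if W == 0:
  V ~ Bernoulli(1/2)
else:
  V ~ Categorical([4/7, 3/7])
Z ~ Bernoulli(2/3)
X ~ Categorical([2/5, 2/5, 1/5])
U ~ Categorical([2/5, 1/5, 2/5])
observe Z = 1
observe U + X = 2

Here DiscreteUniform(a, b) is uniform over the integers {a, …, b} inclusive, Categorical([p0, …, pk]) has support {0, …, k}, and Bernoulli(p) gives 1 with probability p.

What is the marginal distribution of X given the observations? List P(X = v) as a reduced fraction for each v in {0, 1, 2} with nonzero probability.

Enumerate traces; 48 have nonzero weight after conditioning:
  (W=0, Y=0, V=0, Z=1, X=0, U=2) weight 2/275
  (W=0, Y=0, V=0, Z=1, X=1, U=1) weight 1/275
  (W=0, Y=0, V=0, Z=1, X=2, U=0) weight 1/275
  (W=0, Y=0, V=1, Z=1, X=0, U=2) weight 2/275
  (W=0, Y=0, V=1, Z=1, X=1, U=1) weight 1/275
  (W=0, Y=0, V=1, Z=1, X=2, U=0) weight 1/275
  (W=0, Y=1, V=0, Z=1, X=0, U=2) weight 8/825
  (W=0, Y=1, V=0, Z=1, X=1, U=1) weight 4/825
  … 40 more
Group by X:
  weight(X=0) = 8/75
  weight(X=1) = 4/75
  weight(X=2) = 4/75
Total weight = 8/75 + 4/75 + 4/75 = 16/75
P(X=0 | obs) = 8/75 / 16/75 = 1/2
P(X=1 | obs) = 4/75 / 16/75 = 1/4
P(X=2 | obs) = 4/75 / 16/75 = 1/4

P(X=0) = 1/2, P(X=1) = 1/4, P(X=2) = 1/4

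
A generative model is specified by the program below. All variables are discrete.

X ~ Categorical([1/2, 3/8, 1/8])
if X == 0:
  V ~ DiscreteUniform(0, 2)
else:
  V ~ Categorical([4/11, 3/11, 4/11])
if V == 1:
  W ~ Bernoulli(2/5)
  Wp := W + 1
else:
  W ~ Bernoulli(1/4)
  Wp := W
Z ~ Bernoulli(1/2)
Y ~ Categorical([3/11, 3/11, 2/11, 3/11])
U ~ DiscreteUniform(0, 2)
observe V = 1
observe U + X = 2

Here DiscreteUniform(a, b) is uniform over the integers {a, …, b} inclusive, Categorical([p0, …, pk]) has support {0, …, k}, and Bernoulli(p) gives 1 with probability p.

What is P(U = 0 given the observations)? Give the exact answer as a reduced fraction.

Enumerate traces; 48 have nonzero weight after conditioning:
  (X=0, V=1, W=0, Z=0, Y=0, U=2) weight 1/220
  (X=0, V=1, W=0, Z=0, Y=1, U=2) weight 1/220
  (X=0, V=1, W=0, Z=0, Y=2, U=2) weight 1/330
  (X=0, V=1, W=0, Z=0, Y=3, U=2) weight 1/220
  (X=0, V=1, W=0, Z=1, Y=0, U=2) weight 1/220
  (X=0, V=1, W=0, Z=1, Y=1, U=2) weight 1/220
  (X=0, V=1, W=0, Z=1, Y=2, U=2) weight 1/330
  (X=0, V=1, W=0, Z=1, Y=3, U=2) weight 1/220
  (X=1, V=1, W=0, Z=0, Y=0, U=1) weight 27/9680
  (X=2, V=1, W=0, Z=0, Y=0, U=0) weight 9/9680
  … 38 more
Group by U:
  weight(U=0) = 1/88
  weight(U=1) = 3/88
  weight(U=2) = 1/18
Total weight = 1/88 + 3/88 + 1/18 = 10/99
P(U=0 | obs) = 1/88 / 10/99 = 9/80
P(U=1 | obs) = 3/88 / 10/99 = 27/80
P(U=2 | obs) = 1/18 / 10/99 = 11/20

P(U = 0 | obs) = 9/80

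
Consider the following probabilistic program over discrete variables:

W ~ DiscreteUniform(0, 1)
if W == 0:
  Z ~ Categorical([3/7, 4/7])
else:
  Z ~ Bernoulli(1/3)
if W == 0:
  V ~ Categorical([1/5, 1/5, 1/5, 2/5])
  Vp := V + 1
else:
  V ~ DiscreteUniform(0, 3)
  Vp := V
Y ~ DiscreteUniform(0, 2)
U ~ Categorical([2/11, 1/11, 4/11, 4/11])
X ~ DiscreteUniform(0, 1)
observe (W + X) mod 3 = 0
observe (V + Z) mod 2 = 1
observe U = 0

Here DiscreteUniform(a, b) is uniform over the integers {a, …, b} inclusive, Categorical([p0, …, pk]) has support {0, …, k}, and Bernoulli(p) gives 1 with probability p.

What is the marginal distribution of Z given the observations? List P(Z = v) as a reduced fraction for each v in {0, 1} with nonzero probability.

Enumerate traces; 12 have nonzero weight after conditioning:
  (W=0, Z=0, V=1, Y=0, U=0, X=0) weight 1/770
  (W=0, Z=0, V=1, Y=1, U=0, X=0) weight 1/770
  (W=0, Z=0, V=1, Y=2, U=0, X=0) weight 1/770
  (W=0, Z=0, V=3, Y=0, U=0, X=0) weight 1/385
  (W=0, Z=0, V=3, Y=1, U=0, X=0) weight 1/385
  (W=0, Z=0, V=3, Y=2, U=0, X=0) weight 1/385
  (W=0, Z=1, V=0, Y=0, U=0, X=0) weight 2/1155
  (W=0, Z=1, V=0, Y=1, U=0, X=0) weight 2/1155
  … 4 more
Group by Z:
  weight(Z=0) = 9/770
  weight(Z=1) = 4/385
Total weight = 9/770 + 4/385 = 17/770
P(Z=0 | obs) = 9/770 / 17/770 = 9/17
P(Z=1 | obs) = 4/385 / 17/770 = 8/17

P(Z=0) = 9/17, P(Z=1) = 8/17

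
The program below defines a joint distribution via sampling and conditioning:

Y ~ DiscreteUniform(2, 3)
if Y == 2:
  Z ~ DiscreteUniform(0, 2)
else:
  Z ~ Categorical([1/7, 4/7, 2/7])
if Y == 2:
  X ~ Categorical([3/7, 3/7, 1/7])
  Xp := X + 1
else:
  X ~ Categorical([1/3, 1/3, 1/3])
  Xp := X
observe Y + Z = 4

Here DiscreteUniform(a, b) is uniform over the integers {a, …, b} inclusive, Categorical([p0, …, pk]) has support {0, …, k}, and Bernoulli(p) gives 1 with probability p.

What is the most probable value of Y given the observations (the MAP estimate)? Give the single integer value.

argmax_v P(Y = v | obs) = 3

Enumerate traces; 6 have nonzero weight after conditioning:
  (Y=2, Z=2, X=0) weight 1/14
  (Y=2, Z=2, X=1) weight 1/14
  (Y=2, Z=2, X=2) weight 1/42
  (Y=3, Z=1, X=0) weight 2/21
  (Y=3, Z=1, X=1) weight 2/21
  (Y=3, Z=1, X=2) weight 2/21
Group by Y:
  weight(Y=2) = 1/6
  weight(Y=3) = 2/7
Total weight = 1/6 + 2/7 = 19/42
P(Y=2 | obs) = 1/6 / 19/42 = 7/19
P(Y=3 | obs) = 2/7 / 19/42 = 12/19
argmax = 3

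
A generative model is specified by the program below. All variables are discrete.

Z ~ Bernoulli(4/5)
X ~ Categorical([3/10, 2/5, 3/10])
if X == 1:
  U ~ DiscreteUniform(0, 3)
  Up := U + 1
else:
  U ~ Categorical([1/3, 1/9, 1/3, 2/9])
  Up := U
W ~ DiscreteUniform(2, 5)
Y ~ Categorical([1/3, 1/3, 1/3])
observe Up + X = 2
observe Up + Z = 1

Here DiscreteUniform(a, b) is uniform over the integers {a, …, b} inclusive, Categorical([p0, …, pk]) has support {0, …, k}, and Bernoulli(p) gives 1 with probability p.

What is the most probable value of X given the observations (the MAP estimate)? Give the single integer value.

argmax_v P(X = v | obs) = 2

Enumerate traces; 24 have nonzero weight after conditioning:
  (Z=0, X=1, U=0, W=2, Y=0) weight 1/600
  (Z=0, X=1, U=0, W=2, Y=1) weight 1/600
  (Z=0, X=1, U=0, W=2, Y=2) weight 1/600
  (Z=0, X=1, U=0, W=3, Y=0) weight 1/600
  (Z=0, X=1, U=0, W=3, Y=1) weight 1/600
  (Z=0, X=1, U=0, W=3, Y=2) weight 1/600
  (Z=0, X=1, U=0, W=4, Y=0) weight 1/600
  (Z=0, X=1, U=0, W=4, Y=1) weight 1/600
  (Z=1, X=2, U=0, W=2, Y=0) weight 1/150
  … 15 more
Group by X:
  weight(X=1) = 1/50
  weight(X=2) = 2/25
Total weight = 1/50 + 2/25 = 1/10
P(X=1 | obs) = 1/50 / 1/10 = 1/5
P(X=2 | obs) = 2/25 / 1/10 = 4/5
argmax = 2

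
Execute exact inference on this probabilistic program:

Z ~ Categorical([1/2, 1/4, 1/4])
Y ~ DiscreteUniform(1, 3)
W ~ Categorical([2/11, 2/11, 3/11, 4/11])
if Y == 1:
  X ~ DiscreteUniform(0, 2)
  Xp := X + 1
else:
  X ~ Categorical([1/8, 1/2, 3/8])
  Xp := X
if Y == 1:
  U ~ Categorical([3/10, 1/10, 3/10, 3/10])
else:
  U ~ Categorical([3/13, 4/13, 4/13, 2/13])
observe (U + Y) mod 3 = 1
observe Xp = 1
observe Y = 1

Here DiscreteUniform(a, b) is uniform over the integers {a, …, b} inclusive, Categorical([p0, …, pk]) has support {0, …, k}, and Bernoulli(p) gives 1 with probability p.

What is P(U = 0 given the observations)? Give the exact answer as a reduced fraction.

P(U = 0 | obs) = 1/2

Enumerate traces; 24 have nonzero weight after conditioning:
  (Z=0, Y=1, W=0, X=0, U=0) weight 1/330
  (Z=0, Y=1, W=0, X=0, U=3) weight 1/330
  (Z=0, Y=1, W=1, X=0, U=0) weight 1/330
  (Z=0, Y=1, W=1, X=0, U=3) weight 1/330
  (Z=0, Y=1, W=2, X=0, U=0) weight 1/220
  (Z=0, Y=1, W=2, X=0, U=3) weight 1/220
  (Z=0, Y=1, W=3, X=0, U=0) weight 1/165
  (Z=0, Y=1, W=3, X=0, U=3) weight 1/165
  … 16 more
Group by U:
  weight(U=0) = 1/30
  weight(U=3) = 1/30
Total weight = 1/30 + 1/30 = 1/15
P(U=0 | obs) = 1/30 / 1/15 = 1/2
P(U=3 | obs) = 1/30 / 1/15 = 1/2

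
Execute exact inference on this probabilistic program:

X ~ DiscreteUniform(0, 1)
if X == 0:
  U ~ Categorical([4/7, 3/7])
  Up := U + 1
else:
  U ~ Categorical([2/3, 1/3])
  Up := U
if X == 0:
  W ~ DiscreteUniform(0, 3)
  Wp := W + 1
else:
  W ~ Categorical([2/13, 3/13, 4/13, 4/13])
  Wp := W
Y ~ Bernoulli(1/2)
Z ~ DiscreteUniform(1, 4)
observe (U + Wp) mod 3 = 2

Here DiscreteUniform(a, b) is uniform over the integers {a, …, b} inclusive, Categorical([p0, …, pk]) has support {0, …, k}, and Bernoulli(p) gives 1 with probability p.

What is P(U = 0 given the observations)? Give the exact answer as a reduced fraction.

Enumerate traces; 40 have nonzero weight after conditioning:
  (X=0, U=0, W=1, Y=0, Z=1) weight 1/112
  (X=0, U=0, W=1, Y=0, Z=2) weight 1/112
  (X=0, U=0, W=1, Y=0, Z=3) weight 1/112
  (X=0, U=0, W=1, Y=0, Z=4) weight 1/112
  (X=0, U=0, W=1, Y=1, Z=1) weight 1/112
  (X=0, U=0, W=1, Y=1, Z=2) weight 1/112
  (X=0, U=0, W=1, Y=1, Z=3) weight 1/112
  (X=0, U=0, W=1, Y=1, Z=4) weight 1/112
  (X=0, U=1, W=0, Y=0, Z=1) weight 3/448
  … 31 more
Group by U:
  weight(U=0) = 95/546
  weight(U=1) = 53/364
Total weight = 95/546 + 53/364 = 349/1092
P(U=0 | obs) = 95/546 / 349/1092 = 190/349
P(U=1 | obs) = 53/364 / 349/1092 = 159/349

P(U = 0 | obs) = 190/349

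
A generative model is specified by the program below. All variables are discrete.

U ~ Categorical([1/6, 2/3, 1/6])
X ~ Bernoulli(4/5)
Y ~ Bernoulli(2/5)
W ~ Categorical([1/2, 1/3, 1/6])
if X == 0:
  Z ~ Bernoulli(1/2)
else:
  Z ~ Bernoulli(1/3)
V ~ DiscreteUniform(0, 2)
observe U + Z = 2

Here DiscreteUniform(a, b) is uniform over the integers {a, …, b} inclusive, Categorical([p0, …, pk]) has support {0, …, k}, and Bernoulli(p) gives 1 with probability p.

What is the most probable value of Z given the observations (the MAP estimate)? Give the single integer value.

Enumerate traces; 72 have nonzero weight after conditioning:
  (U=1, X=0, Y=0, W=0, Z=1, V=0) weight 1/150
  (U=1, X=0, Y=0, W=0, Z=1, V=1) weight 1/150
  (U=1, X=0, Y=0, W=0, Z=1, V=2) weight 1/150
  (U=1, X=0, Y=0, W=1, Z=1, V=0) weight 1/225
  (U=1, X=0, Y=0, W=1, Z=1, V=1) weight 1/225
  (U=1, X=0, Y=0, W=1, Z=1, V=2) weight 1/225
  (U=1, X=0, Y=0, W=2, Z=1, V=0) weight 1/450
  (U=1, X=0, Y=0, W=2, Z=1, V=1) weight 1/450
  (U=2, X=0, Y=0, W=0, Z=0, V=0) weight 1/600
  … 63 more
Group by Z:
  weight(Z=0) = 19/180
  weight(Z=1) = 11/45
Total weight = 19/180 + 11/45 = 7/20
P(Z=0 | obs) = 19/180 / 7/20 = 19/63
P(Z=1 | obs) = 11/45 / 7/20 = 44/63
argmax = 1

argmax_v P(Z = v | obs) = 1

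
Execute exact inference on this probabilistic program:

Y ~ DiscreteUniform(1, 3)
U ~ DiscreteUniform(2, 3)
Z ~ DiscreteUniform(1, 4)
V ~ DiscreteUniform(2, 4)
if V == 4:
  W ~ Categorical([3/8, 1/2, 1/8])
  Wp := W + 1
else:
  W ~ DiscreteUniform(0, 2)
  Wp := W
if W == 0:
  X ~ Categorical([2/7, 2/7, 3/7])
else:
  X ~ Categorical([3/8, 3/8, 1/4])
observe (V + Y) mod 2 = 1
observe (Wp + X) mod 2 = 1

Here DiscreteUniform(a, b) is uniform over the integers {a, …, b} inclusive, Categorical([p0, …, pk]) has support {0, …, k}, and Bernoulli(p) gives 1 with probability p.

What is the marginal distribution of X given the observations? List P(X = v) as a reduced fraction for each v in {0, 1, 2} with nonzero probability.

Enumerate traces; 176 have nonzero weight after conditioning:
  (Y=1, U=2, Z=1, V=2, W=0, X=1) weight 1/756
  (Y=1, U=2, Z=1, V=2, W=1, X=0) weight 1/576
  (Y=1, U=2, Z=1, V=2, W=1, X=2) weight 1/864
  (Y=1, U=2, Z=1, V=2, W=2, X=1) weight 1/576
  (Y=1, U=2, Z=1, V=4, W=0, X=0) weight 1/672
  (Y=1, U=2, Z=1, V=4, W=0, X=2) weight 1/448
  (Y=1, U=2, Z=1, V=4, W=1, X=1) weight 1/384
  (Y=1, U=2, Z=1, V=4, W=2, X=0) weight 1/1536
  … 168 more
Group by X:
  weight(X=0) = 17/224
  weight(X=1) = 29/252
  weight(X=2) = 71/1008
Total weight = 17/224 + 29/252 + 71/1008 = 527/2016
P(X=0 | obs) = 17/224 / 527/2016 = 9/31
P(X=1 | obs) = 29/252 / 527/2016 = 232/527
P(X=2 | obs) = 71/1008 / 527/2016 = 142/527

P(X=0) = 9/31, P(X=1) = 232/527, P(X=2) = 142/527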